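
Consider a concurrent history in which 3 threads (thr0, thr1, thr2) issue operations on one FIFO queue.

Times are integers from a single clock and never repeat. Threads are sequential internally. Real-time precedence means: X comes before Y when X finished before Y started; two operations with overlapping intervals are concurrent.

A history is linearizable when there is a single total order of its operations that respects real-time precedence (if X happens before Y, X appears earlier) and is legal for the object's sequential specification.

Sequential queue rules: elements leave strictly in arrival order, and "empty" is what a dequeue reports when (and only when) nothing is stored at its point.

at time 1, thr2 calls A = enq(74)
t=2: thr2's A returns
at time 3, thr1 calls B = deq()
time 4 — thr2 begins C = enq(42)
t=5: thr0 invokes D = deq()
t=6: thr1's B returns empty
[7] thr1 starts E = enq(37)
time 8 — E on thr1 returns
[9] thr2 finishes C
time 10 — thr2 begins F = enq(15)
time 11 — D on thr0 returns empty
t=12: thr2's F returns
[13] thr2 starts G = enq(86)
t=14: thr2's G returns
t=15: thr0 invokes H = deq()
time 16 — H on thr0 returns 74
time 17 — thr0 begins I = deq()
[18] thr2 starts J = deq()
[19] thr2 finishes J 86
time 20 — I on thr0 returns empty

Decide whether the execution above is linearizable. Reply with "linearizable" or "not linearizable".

the violation lands at event 11, D's response at time 11: events 1..10 linearize, events 1..11 do not
all 12 real-time-respecting orders fail — 5 completed FIFO queue operations, no legal replay
no escape via the 1 pending operation (F): every completion choice fails
e.g. A, B, C, D, E (pending dropped): illegal at step 2, since B deq() → empty cannot apply there
e.g. A, B, C, E, D (pending dropped): illegal at step 2, since B deq() → empty cannot apply there

not linearizable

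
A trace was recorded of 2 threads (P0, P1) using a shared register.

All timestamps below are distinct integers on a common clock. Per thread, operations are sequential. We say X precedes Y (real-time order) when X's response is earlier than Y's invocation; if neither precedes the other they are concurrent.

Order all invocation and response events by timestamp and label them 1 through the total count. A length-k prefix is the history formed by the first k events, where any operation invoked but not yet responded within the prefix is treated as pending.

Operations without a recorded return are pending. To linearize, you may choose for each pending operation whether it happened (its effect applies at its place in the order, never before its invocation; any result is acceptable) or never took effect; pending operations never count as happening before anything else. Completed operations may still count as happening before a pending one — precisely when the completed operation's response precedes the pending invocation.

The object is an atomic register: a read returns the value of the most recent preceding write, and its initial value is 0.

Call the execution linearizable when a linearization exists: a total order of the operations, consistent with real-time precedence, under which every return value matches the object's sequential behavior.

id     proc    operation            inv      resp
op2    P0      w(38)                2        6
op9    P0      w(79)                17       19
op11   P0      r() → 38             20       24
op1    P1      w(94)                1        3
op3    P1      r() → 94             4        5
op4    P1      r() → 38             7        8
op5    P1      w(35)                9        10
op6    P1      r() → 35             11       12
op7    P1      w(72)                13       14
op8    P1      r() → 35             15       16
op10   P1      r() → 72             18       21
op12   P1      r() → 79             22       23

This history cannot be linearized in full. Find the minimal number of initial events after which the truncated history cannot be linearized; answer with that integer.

16

events 1..15 are linearizable, e.g. via op1, op3, op2, op4, op5, op6, op7:
after step 1 (op1 w(94)): value 94
after step 2 (op3 r() → 94): value 94
after step 3 (op2 w(38)): value 38
after step 4 (op4 r() → 38): value 38
after step 5 (op5 w(35)): value 35
after step 6 (op6 r() → 35): value 35
after step 7 (op7 w(72)): value 72
include event 16 — op8 responding at 16 — and every candidate order breaks
one such order, op1, op2, op3, op4, op5, op6, op7, op8, breaks at step 3 where op3 r() → 94 is illegal
one such order, op1, op3, op2, op4, op5, op6, op7, op8, breaks at step 8 where op8 r() → 35 is illegal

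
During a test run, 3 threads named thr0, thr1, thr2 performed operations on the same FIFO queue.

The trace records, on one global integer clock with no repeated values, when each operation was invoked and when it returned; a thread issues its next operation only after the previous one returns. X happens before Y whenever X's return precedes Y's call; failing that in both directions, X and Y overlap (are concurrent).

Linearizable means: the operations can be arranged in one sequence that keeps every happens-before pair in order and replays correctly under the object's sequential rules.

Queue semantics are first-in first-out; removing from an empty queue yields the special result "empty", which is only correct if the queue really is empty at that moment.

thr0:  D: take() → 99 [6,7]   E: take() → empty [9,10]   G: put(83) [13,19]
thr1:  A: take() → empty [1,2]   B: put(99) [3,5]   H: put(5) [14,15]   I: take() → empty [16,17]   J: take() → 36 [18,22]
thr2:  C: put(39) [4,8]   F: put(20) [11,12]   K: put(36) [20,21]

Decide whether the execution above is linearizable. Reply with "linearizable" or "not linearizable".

events 1..9 are fine; event 10 — the response of E at time 10 — makes the prefix non-linearizable
the 5 completed operations admit 3 real-time orders; each fails the FIFO queue replay
take A, B, C, D, E: step 5 already fails, because E take() → empty cannot occur there
take A, B, D, C, E: step 5 already fails, because E take() → empty cannot occur there

not linearizable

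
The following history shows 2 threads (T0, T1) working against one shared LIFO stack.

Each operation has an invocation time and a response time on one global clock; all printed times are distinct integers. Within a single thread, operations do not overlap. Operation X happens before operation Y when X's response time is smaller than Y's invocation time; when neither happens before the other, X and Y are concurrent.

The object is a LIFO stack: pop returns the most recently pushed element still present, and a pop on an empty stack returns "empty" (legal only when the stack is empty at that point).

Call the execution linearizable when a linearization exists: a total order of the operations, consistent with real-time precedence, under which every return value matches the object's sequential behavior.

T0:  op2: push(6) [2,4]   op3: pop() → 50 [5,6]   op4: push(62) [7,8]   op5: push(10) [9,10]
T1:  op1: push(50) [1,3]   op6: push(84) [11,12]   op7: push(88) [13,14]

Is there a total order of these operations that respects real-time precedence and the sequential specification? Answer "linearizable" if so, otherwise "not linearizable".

one valid linearization: op2, op1, op3, op4, op5, op6, op7
1. op2 push(6), leaving stack <6>
2. op1 push(50), leaving stack <6,50>
3. op3 pop() → 50, leaving stack <6>
4. op4 push(62), leaving stack <6,62>
5. op5 push(10), leaving stack <6,62,10>
6. op6 push(84), leaving stack <6,62,10,84>
7. op7 push(88), leaving stack <6,62,10,84,88>

linearizable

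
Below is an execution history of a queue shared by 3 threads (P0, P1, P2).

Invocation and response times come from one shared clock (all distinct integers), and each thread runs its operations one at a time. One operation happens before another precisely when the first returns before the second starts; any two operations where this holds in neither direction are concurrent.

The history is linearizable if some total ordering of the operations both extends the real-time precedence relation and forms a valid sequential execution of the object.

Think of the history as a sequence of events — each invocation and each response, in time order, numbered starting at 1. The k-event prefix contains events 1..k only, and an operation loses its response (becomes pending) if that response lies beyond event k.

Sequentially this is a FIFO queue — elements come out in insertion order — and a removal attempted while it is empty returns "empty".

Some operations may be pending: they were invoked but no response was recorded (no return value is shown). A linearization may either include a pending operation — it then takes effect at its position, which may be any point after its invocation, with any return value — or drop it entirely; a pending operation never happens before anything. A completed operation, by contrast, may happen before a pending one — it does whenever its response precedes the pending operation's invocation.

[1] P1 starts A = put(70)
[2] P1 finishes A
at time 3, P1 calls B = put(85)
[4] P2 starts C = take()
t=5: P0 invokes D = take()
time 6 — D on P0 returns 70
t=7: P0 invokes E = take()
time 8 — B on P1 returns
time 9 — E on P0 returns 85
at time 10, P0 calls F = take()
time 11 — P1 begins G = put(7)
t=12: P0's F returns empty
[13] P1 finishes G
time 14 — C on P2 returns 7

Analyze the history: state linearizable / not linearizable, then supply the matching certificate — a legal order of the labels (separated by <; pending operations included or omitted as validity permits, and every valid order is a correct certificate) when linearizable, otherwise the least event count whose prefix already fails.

1. A put(70), leaving queue <70>
2. B put(85), leaving queue <70,85>
3. D take() → 70, leaving queue <85>
4. E take() → 85, leaving queue <>
5. F take() → empty, leaving queue <>
6. G put(7), leaving queue <7>
7. C take() → 7, leaving queue <>

linearizable — witness: A < B < D < E < F < G < C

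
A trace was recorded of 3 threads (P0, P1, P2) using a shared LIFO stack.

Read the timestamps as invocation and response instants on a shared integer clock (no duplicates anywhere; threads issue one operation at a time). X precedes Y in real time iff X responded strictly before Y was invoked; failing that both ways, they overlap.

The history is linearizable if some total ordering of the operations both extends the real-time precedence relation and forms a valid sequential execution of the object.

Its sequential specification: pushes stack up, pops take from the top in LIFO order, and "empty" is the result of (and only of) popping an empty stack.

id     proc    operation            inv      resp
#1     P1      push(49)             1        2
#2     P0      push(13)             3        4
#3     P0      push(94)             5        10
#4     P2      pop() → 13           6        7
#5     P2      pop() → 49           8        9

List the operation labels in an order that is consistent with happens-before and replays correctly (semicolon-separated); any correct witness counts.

step 1: #1 push(49) — stack <49>
step 2: #2 push(13) — stack <49,13>
step 3: #4 pop() → 13 — stack <49>
step 4: #5 pop() → 49 — stack <>
step 5: #3 push(94) — stack <94>

#1; #2; #4; #5; #3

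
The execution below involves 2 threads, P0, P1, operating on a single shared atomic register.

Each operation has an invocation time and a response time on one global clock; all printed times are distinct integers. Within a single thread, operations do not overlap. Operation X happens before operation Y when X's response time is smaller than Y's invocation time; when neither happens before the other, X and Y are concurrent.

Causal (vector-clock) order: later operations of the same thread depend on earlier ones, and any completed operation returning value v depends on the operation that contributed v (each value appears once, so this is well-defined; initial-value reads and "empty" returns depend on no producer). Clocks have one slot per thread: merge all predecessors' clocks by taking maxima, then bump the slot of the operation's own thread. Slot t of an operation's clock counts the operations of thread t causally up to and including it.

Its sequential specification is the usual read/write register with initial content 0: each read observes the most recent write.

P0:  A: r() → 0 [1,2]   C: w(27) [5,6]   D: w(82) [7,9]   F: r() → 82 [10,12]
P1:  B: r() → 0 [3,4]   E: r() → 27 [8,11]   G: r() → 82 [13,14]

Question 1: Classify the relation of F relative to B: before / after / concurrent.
F spans [10,12], B spans [3,4]
resp(B)=4 < inv(F)=10

after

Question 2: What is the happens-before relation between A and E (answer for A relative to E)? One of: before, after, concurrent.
A spans [1,2], E spans [8,11]
resp(A)=2 < inv(E)=8

before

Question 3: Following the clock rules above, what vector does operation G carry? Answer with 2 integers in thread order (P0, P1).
invoked at 3, B has no predecessors; its own P1 bump gives (0, 1)
invoked at 1, A has no predecessors; its own P0 bump gives (1, 0)
invoked at 5, C merges VC(A)=(1, 0) and bumps P0's slot → (2, 0)
invoked at 7, D merges VC(C)=(2, 0) and bumps P0's slot → (3, 0)
invoked at 8, E merges VC(B)=(0, 1), VC(C)=(2, 0) and bumps P1's slot → (2, 2)
invoked at 10, F merges VC(D)=(3, 0) and bumps P0's slot → (4, 0)
invoked at 13, G merges VC(D)=(3, 0), VC(E)=(2, 2) and bumps P1's slot → (3, 3)
target: VC(G) = (3, 3)

(3, 3)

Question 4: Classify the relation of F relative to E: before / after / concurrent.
F spans [10,12], E spans [8,11]
the intervals overlap in both directions

concurrent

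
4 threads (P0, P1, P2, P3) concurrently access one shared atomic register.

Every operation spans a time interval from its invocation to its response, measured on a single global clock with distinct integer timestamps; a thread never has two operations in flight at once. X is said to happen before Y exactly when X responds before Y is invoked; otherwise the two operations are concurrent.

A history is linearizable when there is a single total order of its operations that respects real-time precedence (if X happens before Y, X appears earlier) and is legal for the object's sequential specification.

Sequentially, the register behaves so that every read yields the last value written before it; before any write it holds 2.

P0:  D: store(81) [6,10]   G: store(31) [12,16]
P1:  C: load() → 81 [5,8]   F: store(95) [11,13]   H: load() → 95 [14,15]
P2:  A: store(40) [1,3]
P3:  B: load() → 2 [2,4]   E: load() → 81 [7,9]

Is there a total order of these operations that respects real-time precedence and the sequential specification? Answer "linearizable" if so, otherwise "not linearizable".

linearizable

witness order: B, A, D, C, E, F, H, G
step 1: B load() → 2 — value 2
step 2: A store(40) — value 40
step 3: D store(81) — value 81
step 4: C load() → 81 — value 81
step 5: E load() → 81 — value 81
step 6: F store(95) — value 95
step 7: H load() → 95 — value 95
step 8: G store(31) — value 31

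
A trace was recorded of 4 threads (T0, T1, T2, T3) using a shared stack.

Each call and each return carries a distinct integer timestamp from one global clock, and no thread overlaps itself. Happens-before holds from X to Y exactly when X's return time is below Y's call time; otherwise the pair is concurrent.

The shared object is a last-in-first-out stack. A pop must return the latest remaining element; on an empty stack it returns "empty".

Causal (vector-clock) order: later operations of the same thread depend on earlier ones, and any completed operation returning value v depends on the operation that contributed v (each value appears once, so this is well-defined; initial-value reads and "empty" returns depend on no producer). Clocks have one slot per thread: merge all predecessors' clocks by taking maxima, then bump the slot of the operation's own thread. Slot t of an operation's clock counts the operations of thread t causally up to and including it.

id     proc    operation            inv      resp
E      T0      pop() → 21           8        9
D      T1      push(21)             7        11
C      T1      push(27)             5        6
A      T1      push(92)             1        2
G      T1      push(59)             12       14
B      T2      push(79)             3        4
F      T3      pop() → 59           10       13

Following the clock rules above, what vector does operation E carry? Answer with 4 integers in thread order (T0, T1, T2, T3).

root op B, invoked 3: fresh clock plus T2's own tick → (0, 0, 1, 0)
root op A, invoked 1: fresh clock plus T1's own tick → (0, 1, 0, 0)
merge at C (invoked 5): VC(A)=(0, 1, 0, 0), own-thread bump on T1 → (0, 2, 0, 0)
merge at D (invoked 7): VC(C)=(0, 2, 0, 0), own-thread bump on T1 → (0, 3, 0, 0)
merge at G (invoked 12): VC(D)=(0, 3, 0, 0), own-thread bump on T1 → (0, 4, 0, 0)
merge at E (invoked 8): VC(D)=(0, 3, 0, 0), own-thread bump on T0 → (1, 3, 0, 0)
merge at F (invoked 10): VC(G)=(0, 4, 0, 0), own-thread bump on T3 → (0, 4, 0, 1)
target: VC(E) = (1, 3, 0, 0)

(1, 3, 0, 0)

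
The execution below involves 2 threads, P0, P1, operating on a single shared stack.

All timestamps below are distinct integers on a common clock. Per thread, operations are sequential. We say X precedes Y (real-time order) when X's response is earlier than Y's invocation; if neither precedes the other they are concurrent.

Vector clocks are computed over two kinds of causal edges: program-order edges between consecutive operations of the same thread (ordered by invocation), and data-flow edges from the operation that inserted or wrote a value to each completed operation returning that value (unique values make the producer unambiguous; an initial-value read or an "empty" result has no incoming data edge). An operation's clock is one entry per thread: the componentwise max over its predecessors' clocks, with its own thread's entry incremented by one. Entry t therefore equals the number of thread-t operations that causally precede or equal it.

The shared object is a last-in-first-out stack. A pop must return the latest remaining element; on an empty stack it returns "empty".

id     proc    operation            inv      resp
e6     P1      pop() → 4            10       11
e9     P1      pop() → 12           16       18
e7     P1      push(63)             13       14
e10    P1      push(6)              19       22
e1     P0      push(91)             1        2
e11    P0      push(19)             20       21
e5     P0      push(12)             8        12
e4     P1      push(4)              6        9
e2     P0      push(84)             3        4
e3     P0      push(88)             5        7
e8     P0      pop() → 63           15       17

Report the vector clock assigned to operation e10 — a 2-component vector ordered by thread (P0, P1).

e4 (invocation 6): nothing precedes it; P1's component alone gives (0, 1)
e1 (invocation 1): nothing precedes it; P0's component alone gives (1, 0)
e6 (invocation 10): componentwise max over VC(e4)=(0, 1), +1 at P1, giving (0, 2)
e2 (invocation 3): componentwise max over VC(e1)=(1, 0), +1 at P0, giving (2, 0)
e7 (invocation 13): componentwise max over VC(e6)=(0, 2), +1 at P1, giving (0, 3)
e3 (invocation 5): componentwise max over VC(e2)=(2, 0), +1 at P0, giving (3, 0)
e5 (invocation 8): componentwise max over VC(e3)=(3, 0), +1 at P0, giving (4, 0)
e9 (invocation 16): componentwise max over VC(e5)=(4, 0), VC(e7)=(0, 3), +1 at P1, giving (4, 4)
e8 (invocation 15): componentwise max over VC(e5)=(4, 0), VC(e7)=(0, 3), +1 at P0, giving (5, 3)
e10 (invocation 19): componentwise max over VC(e9)=(4, 4), +1 at P1, giving (4, 5)
e11 (invocation 20): componentwise max over VC(e8)=(5, 3), +1 at P0, giving (6, 3)
target: VC(e10) = (4, 5)

(4, 5)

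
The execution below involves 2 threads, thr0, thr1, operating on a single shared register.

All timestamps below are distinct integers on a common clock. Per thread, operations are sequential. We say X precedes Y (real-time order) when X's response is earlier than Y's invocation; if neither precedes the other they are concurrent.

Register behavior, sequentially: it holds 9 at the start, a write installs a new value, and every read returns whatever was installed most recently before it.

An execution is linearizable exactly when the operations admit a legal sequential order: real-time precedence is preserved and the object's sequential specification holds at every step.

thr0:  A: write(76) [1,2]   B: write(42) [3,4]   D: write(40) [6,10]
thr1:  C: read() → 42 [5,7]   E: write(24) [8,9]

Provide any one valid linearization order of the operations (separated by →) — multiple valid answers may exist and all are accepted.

A → B → C → D → E

1. A write(76), leaving value 76
2. B write(42), leaving value 42
3. C read() → 42, leaving value 42
4. D write(40), leaving value 40
5. E write(24), leaving value 24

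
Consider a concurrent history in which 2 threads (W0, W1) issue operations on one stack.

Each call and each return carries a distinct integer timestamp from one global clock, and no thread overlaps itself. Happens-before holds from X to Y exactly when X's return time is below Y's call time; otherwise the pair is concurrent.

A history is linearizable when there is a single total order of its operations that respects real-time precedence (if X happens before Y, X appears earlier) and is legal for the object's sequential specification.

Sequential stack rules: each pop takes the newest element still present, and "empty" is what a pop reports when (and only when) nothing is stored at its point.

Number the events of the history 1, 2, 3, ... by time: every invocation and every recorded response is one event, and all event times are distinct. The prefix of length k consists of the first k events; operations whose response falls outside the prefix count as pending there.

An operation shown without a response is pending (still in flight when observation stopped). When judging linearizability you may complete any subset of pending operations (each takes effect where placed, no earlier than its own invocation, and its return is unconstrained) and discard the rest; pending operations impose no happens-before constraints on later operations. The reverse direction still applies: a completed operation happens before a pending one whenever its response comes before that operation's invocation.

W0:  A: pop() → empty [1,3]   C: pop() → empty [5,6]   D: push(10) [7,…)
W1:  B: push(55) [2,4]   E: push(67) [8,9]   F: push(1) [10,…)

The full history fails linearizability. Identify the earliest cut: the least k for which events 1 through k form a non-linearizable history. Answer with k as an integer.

6

one valid order for events 1..5 is A, B:
1. A pop() → empty, leaving stack <>
2. B push(55), leaving stack <55>
adding event 6 (C responds at 6) leaves no legal real-time order
e.g. A, B, C: illegal at step 3, since C pop() → empty cannot apply there
e.g. B, A, C: illegal at step 2, since A pop() → empty cannot apply there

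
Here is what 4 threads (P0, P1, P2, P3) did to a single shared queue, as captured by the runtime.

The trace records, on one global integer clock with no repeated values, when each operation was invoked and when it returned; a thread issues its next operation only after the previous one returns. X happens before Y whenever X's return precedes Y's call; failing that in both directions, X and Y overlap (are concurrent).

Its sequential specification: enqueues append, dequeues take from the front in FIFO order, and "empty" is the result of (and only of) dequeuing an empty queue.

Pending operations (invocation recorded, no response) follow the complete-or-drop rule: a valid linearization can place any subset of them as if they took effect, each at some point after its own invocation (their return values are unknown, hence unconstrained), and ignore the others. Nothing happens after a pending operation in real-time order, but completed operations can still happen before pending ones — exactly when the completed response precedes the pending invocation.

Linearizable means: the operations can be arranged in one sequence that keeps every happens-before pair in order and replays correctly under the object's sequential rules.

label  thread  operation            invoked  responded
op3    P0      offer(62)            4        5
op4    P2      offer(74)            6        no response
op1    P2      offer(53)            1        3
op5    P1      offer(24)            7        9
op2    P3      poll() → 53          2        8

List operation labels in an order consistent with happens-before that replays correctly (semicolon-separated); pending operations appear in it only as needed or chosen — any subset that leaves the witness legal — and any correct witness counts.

after step 1 (op1 offer(53)): queue <53>
after step 2 (op2 poll() → 53): queue <>
after step 3 (op3 offer(62)): queue <62>
after step 4 (op4 offer(74) (pending, included)): queue <62,74>
after step 5 (op5 offer(24)): queue <62,74,24>

op1; op2; op3; op4; op5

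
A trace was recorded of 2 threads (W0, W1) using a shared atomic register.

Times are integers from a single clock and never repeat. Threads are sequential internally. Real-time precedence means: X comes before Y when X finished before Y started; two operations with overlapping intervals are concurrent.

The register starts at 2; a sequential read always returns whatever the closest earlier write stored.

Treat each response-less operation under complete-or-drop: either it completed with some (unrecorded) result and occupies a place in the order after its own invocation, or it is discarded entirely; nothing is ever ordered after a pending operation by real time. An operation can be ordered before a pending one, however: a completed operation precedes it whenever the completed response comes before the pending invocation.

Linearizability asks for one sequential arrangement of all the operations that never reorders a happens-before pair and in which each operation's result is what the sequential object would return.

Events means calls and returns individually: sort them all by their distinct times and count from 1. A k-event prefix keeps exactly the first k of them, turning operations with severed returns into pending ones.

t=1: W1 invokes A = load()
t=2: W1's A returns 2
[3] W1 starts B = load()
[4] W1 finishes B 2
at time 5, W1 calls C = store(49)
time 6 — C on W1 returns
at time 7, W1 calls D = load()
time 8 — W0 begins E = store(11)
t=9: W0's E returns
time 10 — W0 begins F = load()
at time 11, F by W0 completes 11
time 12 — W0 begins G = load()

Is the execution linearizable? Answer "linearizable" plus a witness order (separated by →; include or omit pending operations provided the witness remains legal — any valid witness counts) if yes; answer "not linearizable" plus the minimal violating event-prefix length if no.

linearizable — witness: A → B → C → D → E → F

step 1: A load() → 2 — value 2
step 2: B load() → 2 — value 2
step 3: C store(49) — value 49
step 4: D load() (pending, included) — value 49
step 5: E store(11) — value 11
step 6: F load() → 11 — value 11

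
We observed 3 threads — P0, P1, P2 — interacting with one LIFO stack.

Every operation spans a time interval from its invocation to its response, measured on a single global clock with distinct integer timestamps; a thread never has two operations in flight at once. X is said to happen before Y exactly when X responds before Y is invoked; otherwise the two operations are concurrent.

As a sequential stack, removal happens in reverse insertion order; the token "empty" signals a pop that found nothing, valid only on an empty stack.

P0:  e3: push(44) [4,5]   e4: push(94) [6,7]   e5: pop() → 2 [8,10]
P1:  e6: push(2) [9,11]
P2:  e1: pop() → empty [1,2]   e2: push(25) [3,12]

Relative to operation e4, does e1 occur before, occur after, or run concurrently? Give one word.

before

e1 spans [1,2], e4 spans [6,7]
resp(e1)=2 < inv(e4)=6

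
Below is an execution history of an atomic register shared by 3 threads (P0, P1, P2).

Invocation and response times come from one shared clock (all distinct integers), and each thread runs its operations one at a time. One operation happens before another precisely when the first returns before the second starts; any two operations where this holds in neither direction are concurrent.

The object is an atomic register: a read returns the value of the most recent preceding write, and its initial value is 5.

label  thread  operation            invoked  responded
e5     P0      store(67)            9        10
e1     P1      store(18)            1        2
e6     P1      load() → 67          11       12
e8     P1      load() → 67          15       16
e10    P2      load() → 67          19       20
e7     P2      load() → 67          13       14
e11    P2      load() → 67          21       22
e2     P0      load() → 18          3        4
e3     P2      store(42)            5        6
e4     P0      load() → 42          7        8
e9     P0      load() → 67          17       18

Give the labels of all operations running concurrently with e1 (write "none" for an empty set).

e1 runs from 1 to 2; window-overlapping ops are concurrent
e2 [3,4]: after
e3 [5,6]: after
e4 [7,8]: after
e5 [9,10]: after
e6 [11,12]: after
e7 [13,14]: after
e8 [15,16]: after
e9 [17,18]: after
e10 [19,20]: after
e11 [21,22]: after

none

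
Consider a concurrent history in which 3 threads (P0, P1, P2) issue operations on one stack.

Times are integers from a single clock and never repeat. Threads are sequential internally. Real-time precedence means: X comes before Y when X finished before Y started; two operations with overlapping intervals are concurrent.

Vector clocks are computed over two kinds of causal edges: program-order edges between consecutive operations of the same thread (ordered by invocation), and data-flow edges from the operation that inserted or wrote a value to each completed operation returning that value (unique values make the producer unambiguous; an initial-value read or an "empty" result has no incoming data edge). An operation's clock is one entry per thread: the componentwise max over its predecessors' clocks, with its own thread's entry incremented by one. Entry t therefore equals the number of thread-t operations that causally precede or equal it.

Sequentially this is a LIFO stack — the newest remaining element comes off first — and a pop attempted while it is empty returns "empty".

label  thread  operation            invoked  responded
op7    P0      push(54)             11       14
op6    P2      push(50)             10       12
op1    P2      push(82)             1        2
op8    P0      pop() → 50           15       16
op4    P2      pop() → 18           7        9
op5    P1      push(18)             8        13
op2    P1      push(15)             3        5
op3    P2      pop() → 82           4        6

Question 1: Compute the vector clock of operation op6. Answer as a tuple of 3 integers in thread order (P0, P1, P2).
(0, 2, 4)

no predecessors for op1 (invoked 1): P2 increments from zero → (0, 0, 1)
no predecessors for op2 (invoked 3): P1 increments from zero → (0, 1, 0)
no predecessors for op7 (invoked 11): P0 increments from zero → (1, 0, 0)
VC(op3, invoked at 4): max of VC(op1)=(0, 0, 1), then +1 on thread P2 → (0, 0, 2)
VC(op5, invoked at 8): max of VC(op2)=(0, 1, 0), then +1 on thread P1 → (0, 2, 0)
VC(op4, invoked at 7): max of VC(op3)=(0, 0, 2), VC(op5)=(0, 2, 0), then +1 on thread P2 → (0, 2, 3)
VC(op6, invoked at 10): max of VC(op4)=(0, 2, 3), then +1 on thread P2 → (0, 2, 4)
VC(op8, invoked at 15): max of VC(op6)=(0, 2, 4), VC(op7)=(1, 0, 0), then +1 on thread P0 → (2, 2, 4)
target: VC(op6) = (0, 2, 4)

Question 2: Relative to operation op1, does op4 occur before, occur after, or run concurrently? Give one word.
after

op4 spans [7,9], op1 spans [1,2]
resp(op1)=2 < inv(op4)=7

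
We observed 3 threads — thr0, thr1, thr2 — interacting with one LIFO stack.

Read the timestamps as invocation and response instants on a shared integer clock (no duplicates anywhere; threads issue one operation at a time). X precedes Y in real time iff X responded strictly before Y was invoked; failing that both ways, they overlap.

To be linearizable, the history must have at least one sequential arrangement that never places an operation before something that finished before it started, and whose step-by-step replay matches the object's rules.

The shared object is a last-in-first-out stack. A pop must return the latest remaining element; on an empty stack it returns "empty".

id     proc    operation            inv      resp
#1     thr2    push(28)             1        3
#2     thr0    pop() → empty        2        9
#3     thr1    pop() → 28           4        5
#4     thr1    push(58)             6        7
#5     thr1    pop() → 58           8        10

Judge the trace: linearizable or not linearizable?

linearizable

one valid linearization: #1, #3, #2, #4, #5
1. #1 push(28), leaving stack <28>
2. #3 pop() → 28, leaving stack <>
3. #2 pop() → empty, leaving stack <>
4. #4 push(58), leaving stack <58>
5. #5 pop() → 58, leaving stack <>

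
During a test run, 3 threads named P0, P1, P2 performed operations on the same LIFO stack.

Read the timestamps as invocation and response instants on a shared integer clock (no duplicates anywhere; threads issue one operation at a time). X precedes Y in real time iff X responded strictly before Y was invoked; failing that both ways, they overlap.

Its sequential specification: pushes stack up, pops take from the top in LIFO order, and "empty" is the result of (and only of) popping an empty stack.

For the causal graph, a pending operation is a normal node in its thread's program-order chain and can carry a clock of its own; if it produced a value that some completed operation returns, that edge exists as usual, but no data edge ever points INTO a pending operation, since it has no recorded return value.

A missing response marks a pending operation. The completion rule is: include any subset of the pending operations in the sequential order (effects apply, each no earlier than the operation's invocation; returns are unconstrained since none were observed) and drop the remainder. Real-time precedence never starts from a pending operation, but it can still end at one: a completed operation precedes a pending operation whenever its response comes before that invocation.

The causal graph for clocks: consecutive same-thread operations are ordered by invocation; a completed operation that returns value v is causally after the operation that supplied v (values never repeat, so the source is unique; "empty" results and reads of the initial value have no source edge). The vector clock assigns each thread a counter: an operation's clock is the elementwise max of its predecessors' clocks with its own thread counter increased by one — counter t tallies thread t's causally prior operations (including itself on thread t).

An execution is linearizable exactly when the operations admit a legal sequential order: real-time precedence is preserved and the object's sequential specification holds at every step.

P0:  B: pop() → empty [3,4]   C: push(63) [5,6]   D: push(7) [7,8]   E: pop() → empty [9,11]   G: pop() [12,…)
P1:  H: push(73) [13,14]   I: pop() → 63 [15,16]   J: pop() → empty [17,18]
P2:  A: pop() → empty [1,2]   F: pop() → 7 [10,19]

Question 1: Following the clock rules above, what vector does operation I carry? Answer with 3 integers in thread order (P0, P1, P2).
root op A, invoked 1: fresh clock plus P2's own tick → (0, 0, 1)
root op H, invoked 13: fresh clock plus P1's own tick → (0, 1, 0)
root op B, invoked 3: fresh clock plus P0's own tick → (1, 0, 0)
invoked at 5, C merges VC(B)=(1, 0, 0) and bumps P0's slot → (2, 0, 0)
invoked at 7, D merges VC(C)=(2, 0, 0) and bumps P0's slot → (3, 0, 0)
invoked at 15, I merges VC(C)=(2, 0, 0), VC(H)=(0, 1, 0) and bumps P1's slot → (2, 2, 0)
invoked at 9, E merges VC(D)=(3, 0, 0) and bumps P0's slot → (4, 0, 0)
invoked at 17, J merges VC(I)=(2, 2, 0) and bumps P1's slot → (2, 3, 0)
invoked at 10, F merges VC(A)=(0, 0, 1), VC(D)=(3, 0, 0) and bumps P2's slot → (3, 0, 2)
invoked at 12, G merges VC(E)=(4, 0, 0) and bumps P0's slot → (5, 0, 0)
target: VC(I) = (2, 2, 0)

(2, 2, 0)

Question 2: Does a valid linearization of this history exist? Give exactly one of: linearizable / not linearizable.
events 1..10 are fine; event 11 — the response of E at time 11 — makes the prefix non-linearizable
exhaustive check: the 5 completed LIFO stack ops admit one real-time order; illegal
every completion of the 1 pending operation (F) was checked; none linearizes
e.g. A, B, C, D, E (pending dropped): illegal at step 5, since E pop() → empty cannot apply there

not linearizable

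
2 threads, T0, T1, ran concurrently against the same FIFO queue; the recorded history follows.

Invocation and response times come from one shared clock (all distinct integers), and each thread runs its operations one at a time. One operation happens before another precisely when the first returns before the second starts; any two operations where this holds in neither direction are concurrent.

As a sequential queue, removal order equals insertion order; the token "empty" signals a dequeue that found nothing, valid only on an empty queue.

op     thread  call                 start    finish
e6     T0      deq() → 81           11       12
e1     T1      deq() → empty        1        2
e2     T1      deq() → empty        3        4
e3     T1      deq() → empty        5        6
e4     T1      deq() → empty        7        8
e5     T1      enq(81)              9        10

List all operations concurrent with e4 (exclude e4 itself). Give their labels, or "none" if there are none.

none

e4 spans [7,8]: anything still running between times 7 and 8 counts as concurrent
e1 [1,2]: before
e2 [3,4]: before
e3 [5,6]: before
e5 [9,10]: after
e6 [11,12]: after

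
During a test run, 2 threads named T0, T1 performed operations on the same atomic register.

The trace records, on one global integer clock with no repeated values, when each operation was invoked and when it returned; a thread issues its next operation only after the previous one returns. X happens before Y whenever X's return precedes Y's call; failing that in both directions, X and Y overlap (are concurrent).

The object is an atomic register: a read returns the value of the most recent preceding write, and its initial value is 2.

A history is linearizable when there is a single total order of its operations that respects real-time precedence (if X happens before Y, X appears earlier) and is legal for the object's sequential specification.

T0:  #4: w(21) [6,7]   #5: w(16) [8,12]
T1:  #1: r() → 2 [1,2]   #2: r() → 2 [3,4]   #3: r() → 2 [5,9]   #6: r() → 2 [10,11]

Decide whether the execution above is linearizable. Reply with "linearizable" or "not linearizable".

through event 10 a valid linearization exists; event 11 (#6 responding at time 11) ends that
every one of the 2 real-time-consistent orders over 5 completed atomic register ops fails the sequential spec
no completion choice of the 1 pending operation (#5) rescues it — every subset was tried
take #1, #2, #3, #4, #6 (pending dropped): step 5 already fails, because #6 r() → 2 cannot occur there
take #1, #2, #4, #3, #6 (pending dropped): step 4 already fails, because #3 r() → 2 cannot occur there

not linearizable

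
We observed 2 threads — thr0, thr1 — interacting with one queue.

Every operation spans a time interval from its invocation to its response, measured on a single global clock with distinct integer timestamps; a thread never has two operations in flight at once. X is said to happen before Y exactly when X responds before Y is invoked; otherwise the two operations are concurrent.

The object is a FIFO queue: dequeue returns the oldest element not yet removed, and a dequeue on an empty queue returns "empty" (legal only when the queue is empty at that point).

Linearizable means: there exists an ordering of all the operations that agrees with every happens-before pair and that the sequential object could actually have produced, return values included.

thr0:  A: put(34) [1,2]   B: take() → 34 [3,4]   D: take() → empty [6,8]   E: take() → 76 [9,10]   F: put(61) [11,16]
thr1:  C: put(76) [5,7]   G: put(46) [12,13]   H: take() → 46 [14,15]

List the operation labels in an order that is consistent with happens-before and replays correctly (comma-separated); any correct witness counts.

A, B, D, C, E, G, F, H

step 1: A put(34) — queue <34>
step 2: B take() → 34 — queue <>
step 3: D take() → empty — queue <>
step 4: C put(76) — queue <76>
step 5: E take() → 76 — queue <>
step 6: G put(46) — queue <46>
step 7: F put(61) — queue <46,61>
step 8: H take() → 46 — queue <61>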